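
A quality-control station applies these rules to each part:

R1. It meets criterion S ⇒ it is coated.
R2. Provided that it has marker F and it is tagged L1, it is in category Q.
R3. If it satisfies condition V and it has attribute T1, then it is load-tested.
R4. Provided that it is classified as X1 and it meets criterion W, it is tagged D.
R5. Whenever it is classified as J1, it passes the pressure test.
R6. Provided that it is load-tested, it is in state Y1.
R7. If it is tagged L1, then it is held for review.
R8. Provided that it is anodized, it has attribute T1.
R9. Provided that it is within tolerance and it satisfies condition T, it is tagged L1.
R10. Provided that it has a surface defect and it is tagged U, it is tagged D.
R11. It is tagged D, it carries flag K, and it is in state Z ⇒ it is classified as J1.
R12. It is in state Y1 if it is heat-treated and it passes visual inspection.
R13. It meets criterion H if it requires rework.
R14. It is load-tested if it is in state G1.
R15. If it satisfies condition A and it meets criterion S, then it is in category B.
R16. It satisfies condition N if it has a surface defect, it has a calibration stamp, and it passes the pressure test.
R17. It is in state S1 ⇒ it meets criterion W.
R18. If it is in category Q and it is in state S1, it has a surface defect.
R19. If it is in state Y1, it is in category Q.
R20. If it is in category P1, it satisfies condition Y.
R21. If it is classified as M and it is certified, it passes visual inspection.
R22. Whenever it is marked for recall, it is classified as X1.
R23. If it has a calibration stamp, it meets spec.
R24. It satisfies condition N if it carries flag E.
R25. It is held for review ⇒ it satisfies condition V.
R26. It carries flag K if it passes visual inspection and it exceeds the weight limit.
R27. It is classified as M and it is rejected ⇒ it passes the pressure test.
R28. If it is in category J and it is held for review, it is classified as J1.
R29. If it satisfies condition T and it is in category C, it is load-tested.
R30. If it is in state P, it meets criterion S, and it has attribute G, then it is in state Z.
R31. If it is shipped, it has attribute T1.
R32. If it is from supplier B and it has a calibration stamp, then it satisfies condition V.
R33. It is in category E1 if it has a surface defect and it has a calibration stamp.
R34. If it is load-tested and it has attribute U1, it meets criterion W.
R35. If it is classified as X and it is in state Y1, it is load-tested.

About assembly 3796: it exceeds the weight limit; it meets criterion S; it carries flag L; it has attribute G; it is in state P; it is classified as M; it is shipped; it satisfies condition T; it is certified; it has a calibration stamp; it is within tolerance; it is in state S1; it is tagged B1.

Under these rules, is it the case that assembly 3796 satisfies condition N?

Forward chaining from the given facts derives: is coated, is tagged L1, meets criterion W, passes visual inspection, meets spec, carries flag K, is in state Z, has attribute T1, is held for review, satisfies condition V, is load-tested, is in state Y1, is in category Q, has a surface defect, is in category E1.
Rules concluding "it satisfies condition N": R16 needs "it passes the pressure test"; R24 needs "it carries flag E" — none of these are established.

No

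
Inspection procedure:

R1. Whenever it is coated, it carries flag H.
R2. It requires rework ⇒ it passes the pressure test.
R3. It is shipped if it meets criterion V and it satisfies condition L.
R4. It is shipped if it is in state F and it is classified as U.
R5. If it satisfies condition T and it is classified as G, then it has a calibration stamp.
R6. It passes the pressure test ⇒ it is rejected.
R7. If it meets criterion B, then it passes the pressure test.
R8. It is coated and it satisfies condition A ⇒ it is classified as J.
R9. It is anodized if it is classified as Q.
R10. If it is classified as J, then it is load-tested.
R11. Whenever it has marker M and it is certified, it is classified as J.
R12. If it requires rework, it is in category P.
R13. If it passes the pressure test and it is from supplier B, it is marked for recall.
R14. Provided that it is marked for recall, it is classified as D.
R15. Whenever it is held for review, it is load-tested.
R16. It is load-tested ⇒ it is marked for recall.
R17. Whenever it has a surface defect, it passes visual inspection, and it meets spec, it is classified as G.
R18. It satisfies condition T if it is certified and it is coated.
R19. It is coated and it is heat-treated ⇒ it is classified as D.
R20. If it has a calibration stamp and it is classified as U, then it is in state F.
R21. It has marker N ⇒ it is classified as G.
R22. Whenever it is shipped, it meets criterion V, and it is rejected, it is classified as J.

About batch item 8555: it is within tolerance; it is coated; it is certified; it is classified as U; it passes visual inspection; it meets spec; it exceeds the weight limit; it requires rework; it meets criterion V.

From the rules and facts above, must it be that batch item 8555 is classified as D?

No

Forward chaining from the given facts derives: carries flag H, passes the pressure test, is rejected, is in category P, satisfies condition T.
Rules concluding "it is classified as D": R14 needs "it is marked for recall"; R19 needs "it is heat-treated" — none of these are established.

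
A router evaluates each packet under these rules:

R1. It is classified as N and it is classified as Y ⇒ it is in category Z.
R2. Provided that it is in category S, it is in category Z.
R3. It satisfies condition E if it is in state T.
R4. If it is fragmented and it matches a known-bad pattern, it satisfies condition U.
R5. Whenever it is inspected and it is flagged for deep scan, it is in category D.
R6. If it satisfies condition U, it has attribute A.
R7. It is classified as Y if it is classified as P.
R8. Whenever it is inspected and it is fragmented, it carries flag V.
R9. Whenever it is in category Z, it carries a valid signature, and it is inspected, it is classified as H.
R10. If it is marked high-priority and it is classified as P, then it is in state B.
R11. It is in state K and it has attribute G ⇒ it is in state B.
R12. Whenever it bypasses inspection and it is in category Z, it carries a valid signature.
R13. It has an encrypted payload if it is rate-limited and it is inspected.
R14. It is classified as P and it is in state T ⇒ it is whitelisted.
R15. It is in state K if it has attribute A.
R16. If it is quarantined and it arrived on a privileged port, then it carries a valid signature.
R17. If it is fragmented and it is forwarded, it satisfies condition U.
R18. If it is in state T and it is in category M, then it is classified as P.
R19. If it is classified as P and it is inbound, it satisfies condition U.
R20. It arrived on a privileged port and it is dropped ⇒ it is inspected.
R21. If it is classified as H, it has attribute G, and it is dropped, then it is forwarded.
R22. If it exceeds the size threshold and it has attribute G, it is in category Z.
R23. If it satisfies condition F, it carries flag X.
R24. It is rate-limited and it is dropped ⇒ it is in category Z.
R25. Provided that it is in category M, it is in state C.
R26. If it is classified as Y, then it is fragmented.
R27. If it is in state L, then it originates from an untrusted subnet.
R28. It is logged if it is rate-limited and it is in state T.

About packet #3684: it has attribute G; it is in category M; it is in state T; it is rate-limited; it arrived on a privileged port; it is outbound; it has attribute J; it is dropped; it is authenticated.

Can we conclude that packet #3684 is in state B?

No

Forward chaining from the given facts derives: satisfies condition E, is classified as P, is inspected, is in category Z, is in state C, is logged, is classified as Y, has an encrypted payload, is whitelisted, is fragmented, carries flag V.
Rules concluding "it is in state B": R10 needs "it is marked high-priority"; R11 needs "it is in state K" — none of these are established.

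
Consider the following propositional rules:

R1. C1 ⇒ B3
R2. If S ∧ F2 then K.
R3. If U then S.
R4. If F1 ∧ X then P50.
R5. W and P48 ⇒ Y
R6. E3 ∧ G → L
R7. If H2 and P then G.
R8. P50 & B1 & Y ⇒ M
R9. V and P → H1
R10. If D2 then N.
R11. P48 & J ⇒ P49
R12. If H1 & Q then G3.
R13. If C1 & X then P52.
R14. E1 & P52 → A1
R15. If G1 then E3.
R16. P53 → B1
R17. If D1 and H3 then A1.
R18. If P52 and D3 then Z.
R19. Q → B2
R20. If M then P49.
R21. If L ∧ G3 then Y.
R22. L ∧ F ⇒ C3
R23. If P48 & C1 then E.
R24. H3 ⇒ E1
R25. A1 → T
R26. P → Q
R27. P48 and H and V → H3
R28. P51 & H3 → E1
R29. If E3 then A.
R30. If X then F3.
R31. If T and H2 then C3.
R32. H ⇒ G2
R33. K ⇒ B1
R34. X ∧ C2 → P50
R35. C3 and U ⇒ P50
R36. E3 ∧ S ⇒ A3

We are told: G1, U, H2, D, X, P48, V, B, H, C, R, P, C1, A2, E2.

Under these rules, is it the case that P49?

No

Forward chaining from the given facts derives: B3, S, G, H1, P52, E3, E, Q, H3, A, F3, G2, A3, L, G3, B2, Y, E1, A1, T, C3, P50.
Rules concluding P49: R11 needs J; R20 needs M — none of these are established.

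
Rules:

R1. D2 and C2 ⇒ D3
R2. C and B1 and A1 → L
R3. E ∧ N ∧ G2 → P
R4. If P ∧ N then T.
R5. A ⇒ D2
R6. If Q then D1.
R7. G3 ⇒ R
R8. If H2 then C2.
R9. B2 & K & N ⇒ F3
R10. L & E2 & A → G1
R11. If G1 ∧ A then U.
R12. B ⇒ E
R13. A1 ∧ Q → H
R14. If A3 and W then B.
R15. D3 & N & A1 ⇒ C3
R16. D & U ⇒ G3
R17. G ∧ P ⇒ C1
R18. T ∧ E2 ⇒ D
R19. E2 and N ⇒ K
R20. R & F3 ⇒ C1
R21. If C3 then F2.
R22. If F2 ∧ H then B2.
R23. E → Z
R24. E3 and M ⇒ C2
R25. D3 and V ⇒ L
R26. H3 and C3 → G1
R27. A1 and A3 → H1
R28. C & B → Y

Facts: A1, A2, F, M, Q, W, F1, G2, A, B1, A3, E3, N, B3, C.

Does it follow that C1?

Forward chaining from the given facts derives: L, D2, D1, H, B, C2, H1, Y, D3, E, C3, F2, B2, Z, P, T.
Rules concluding C1: R17 needs G; R20 needs R — none of these are established.

No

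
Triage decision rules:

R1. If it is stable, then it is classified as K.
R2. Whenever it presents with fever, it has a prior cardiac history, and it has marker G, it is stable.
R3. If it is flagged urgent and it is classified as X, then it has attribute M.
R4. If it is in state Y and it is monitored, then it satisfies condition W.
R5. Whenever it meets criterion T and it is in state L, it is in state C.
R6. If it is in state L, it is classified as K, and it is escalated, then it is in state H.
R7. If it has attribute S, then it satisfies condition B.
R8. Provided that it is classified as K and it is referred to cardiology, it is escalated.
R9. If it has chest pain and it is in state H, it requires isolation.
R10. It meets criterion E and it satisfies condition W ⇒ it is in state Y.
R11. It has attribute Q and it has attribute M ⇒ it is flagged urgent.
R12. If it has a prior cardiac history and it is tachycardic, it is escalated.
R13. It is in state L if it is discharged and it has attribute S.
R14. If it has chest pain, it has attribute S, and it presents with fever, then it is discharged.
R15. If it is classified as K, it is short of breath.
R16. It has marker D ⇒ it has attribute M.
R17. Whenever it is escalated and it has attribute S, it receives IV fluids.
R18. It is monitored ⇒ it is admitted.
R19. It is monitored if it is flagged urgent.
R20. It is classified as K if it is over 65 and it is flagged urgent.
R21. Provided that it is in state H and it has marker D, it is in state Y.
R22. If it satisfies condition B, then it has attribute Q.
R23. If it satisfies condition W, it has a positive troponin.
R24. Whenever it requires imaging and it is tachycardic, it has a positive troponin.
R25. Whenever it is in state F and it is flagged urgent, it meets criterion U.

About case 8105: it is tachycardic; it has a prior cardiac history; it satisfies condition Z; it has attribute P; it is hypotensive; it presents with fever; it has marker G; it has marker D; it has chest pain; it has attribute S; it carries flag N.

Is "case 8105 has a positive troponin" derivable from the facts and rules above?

By R2 (it presents with fever, it has a prior cardiac history, it has marker G): it is stable.
By R7 (it has attribute S): it satisfies condition B.
By R12 (it has a prior cardiac history, it is tachycardic): it is escalated.
By R14 (it has chest pain, it has attribute S, it presents with fever): it is discharged.
By R16 (it has marker D): it has attribute M.
By R22 (it satisfies condition B): it has attribute Q.
By R1 (it is stable): it is classified as K.
By R11 (it has attribute Q, it has attribute M): it is flagged urgent.
By R13 (it is discharged, it has attribute S): it is in state L.
By R19 (it is flagged urgent): it is monitored.
By R6 (it is in state L, it is classified as K, it is escalated): it is in state H.
By R21 (it is in state H, it has marker D): it is in state Y.
By R4 (it is in state Y, it is monitored): it satisfies condition W.
By R23 (it satisfies condition W): it has a positive troponin.

Yes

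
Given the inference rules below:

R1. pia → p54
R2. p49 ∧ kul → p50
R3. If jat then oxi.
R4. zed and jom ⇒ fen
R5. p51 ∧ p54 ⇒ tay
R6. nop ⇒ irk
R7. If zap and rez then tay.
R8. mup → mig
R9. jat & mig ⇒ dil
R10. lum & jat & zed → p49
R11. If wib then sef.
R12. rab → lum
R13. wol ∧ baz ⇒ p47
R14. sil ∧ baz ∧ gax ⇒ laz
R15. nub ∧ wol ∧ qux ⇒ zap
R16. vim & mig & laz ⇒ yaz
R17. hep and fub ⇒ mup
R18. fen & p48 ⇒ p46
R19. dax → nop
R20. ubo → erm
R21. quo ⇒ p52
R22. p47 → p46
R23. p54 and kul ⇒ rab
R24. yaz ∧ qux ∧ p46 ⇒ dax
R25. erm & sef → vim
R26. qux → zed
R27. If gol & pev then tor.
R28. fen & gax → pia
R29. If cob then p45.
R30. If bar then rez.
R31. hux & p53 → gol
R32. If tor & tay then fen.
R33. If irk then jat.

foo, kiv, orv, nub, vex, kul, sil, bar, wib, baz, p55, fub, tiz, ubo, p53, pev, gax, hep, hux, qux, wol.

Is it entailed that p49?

Yes

sef  (by R11: wib)
p47  (by R13: wol, baz)
laz  (by R14: sil, baz, gax)
zap  (by R15: nub, wol, qux)
mup  (by R17: hep, fub)
erm  (by R20: ubo)
p46  (by R22: p47)
vim  (by R25: erm, sef)
zed  (by R26: qux)
rez  (by R30: bar)
gol  (by R31: hux, p53)
tay  (by R7: zap, rez)
mig  (by R8: mup)
yaz  (by R16: vim, mig, laz)
dax  (by R24: yaz, qux, p46)
tor  (by R27: gol, pev)
fen  (by R32: tor, tay)
nop  (by R19: dax)
pia  (by R28: fen, gax)
p54  (by R1: pia)
irk  (by R6: nop)
rab  (by R23: p54, kul)
jat  (by R33: irk)
lum  (by R12: rab)
p49  (by R10: lum, jat, zed)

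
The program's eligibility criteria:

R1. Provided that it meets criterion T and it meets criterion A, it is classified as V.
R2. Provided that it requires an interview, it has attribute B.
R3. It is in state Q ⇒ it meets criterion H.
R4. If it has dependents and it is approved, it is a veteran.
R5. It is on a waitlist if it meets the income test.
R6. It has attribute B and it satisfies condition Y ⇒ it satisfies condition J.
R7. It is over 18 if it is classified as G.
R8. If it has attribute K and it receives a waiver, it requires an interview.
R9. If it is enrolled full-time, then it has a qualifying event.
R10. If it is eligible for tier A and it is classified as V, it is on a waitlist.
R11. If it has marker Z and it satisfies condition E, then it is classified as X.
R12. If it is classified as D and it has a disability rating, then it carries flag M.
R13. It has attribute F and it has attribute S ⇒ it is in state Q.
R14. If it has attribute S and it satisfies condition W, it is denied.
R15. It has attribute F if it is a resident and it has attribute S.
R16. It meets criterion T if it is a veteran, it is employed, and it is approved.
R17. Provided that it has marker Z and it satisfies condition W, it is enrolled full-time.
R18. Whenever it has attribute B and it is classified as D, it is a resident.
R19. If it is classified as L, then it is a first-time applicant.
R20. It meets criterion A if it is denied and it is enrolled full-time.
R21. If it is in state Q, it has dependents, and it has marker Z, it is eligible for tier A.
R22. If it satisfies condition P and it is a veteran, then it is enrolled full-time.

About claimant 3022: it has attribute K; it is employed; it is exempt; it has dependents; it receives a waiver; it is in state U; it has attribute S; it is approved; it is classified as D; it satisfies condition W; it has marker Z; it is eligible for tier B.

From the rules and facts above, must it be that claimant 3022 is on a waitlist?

By R4 (it has dependents, it is approved): it is a veteran.
By R8 (it has attribute K, it receives a waiver): it requires an interview.
By R14 (it has attribute S, it satisfies condition W): it is denied.
By R16 (it is a veteran, it is employed, it is approved): it meets criterion T.
By R17 (it has marker Z, it satisfies condition W): it is enrolled full-time.
By R20 (it is denied, it is enrolled full-time): it meets criterion A.
By R1 (it meets criterion T, it meets criterion A): it is classified as V.
By R2 (it requires an interview): it has attribute B.
By R18 (it has attribute B, it is classified as D): it is a resident.
By R15 (it is a resident, it has attribute S): it has attribute F.
By R13 (it has attribute F, it has attribute S): it is in state Q.
By R21 (it is in state Q, it has dependents, it has marker Z): it is eligible for tier A.
By R10 (it is eligible for tier A, it is classified as V): it is on a waitlist.

Yes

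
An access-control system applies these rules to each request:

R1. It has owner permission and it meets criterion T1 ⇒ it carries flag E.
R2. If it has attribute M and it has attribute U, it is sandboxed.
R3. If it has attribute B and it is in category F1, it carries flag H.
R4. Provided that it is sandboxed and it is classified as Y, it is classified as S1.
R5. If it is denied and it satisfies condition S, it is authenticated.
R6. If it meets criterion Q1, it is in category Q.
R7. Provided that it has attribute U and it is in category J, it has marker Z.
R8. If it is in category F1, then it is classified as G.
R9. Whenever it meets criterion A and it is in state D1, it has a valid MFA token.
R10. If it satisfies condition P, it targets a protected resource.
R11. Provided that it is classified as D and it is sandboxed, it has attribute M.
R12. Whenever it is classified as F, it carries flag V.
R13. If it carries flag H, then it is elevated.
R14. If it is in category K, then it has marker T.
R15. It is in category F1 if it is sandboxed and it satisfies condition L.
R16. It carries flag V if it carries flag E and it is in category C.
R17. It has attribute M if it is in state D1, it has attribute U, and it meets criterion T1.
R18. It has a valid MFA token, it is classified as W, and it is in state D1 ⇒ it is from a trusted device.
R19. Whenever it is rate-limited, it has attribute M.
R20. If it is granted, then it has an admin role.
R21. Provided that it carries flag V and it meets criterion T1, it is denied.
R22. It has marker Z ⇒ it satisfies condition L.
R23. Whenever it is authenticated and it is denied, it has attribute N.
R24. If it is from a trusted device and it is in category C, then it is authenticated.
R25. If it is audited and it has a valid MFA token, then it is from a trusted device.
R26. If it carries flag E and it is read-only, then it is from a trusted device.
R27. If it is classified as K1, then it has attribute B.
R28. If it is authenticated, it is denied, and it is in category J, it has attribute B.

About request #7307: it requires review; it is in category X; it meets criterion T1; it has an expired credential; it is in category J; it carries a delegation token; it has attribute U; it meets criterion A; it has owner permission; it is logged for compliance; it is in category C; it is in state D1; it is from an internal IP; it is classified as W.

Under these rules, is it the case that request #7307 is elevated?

By R1 (it has owner permission, it meets criterion T1): it carries flag E.
By R7 (it has attribute U, it is in category J): it has marker Z.
By R9 (it meets criterion A, it is in state D1): it has a valid MFA token.
By R16 (it carries flag E, it is in category C): it carries flag V.
By R17 (it is in state D1, it has attribute U, it meets criterion T1): it has attribute M.
By R18 (it has a valid MFA token, it is classified as W, it is in state D1): it is from a trusted device.
By R21 (it carries flag V, it meets criterion T1): it is denied.
By R22 (it has marker Z): it satisfies condition L.
By R24 (it is from a trusted device, it is in category C): it is authenticated.
By R28 (it is authenticated, it is denied, it is in category J): it has attribute B.
By R2 (it has attribute M, it has attribute U): it is sandboxed.
By R15 (it is sandboxed, it satisfies condition L): it is in category F1.
By R3 (it has attribute B, it is in category F1): it carries flag H.
By R13 (it carries flag H): it is elevated.

Yes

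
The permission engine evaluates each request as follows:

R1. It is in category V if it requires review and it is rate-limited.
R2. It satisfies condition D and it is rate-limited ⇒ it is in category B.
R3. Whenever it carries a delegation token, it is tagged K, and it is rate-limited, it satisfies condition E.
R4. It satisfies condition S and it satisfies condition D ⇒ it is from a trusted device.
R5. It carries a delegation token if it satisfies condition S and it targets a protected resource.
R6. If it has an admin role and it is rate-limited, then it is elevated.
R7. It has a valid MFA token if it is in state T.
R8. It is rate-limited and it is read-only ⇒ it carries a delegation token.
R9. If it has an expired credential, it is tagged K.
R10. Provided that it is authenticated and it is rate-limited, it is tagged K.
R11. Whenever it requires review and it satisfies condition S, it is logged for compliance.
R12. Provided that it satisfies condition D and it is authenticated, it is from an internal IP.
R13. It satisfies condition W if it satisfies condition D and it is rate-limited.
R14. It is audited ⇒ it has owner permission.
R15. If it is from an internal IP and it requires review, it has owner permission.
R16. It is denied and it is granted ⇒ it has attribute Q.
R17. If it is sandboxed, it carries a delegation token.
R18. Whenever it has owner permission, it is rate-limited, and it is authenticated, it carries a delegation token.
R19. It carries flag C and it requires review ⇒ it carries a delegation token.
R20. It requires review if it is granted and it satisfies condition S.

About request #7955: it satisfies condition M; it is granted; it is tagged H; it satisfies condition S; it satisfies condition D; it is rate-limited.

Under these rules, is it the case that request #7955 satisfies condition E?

Forward chaining from the given facts derives: is in category B, is from a trusted device, satisfies condition W, requires review, is in category V, is logged for compliance.
The only rule concluding "it satisfies condition E" is R3, which needs "it carries a delegation token"; that is never established.

No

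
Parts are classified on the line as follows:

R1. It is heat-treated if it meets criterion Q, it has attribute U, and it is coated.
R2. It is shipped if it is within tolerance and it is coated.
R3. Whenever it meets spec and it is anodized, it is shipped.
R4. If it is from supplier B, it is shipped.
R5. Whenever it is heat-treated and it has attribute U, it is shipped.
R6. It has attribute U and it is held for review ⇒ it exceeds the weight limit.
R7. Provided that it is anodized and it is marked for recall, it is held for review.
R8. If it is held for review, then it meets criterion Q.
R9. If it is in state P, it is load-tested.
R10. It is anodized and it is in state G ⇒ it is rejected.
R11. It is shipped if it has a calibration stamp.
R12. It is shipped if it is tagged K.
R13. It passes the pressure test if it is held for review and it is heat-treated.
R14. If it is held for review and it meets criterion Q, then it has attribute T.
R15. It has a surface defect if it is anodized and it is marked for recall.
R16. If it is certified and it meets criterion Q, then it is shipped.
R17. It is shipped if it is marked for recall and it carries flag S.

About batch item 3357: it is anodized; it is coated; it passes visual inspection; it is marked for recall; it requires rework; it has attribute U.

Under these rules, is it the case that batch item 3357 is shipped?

Yes

By R7 (it is anodized, it is marked for recall): it is held for review.
By R8 (it is held for review): it meets criterion Q.
By R1 (it meets criterion Q, it has attribute U, it is coated): it is heat-treated.
By R5 (it is heat-treated, it has attribute U): it is shipped.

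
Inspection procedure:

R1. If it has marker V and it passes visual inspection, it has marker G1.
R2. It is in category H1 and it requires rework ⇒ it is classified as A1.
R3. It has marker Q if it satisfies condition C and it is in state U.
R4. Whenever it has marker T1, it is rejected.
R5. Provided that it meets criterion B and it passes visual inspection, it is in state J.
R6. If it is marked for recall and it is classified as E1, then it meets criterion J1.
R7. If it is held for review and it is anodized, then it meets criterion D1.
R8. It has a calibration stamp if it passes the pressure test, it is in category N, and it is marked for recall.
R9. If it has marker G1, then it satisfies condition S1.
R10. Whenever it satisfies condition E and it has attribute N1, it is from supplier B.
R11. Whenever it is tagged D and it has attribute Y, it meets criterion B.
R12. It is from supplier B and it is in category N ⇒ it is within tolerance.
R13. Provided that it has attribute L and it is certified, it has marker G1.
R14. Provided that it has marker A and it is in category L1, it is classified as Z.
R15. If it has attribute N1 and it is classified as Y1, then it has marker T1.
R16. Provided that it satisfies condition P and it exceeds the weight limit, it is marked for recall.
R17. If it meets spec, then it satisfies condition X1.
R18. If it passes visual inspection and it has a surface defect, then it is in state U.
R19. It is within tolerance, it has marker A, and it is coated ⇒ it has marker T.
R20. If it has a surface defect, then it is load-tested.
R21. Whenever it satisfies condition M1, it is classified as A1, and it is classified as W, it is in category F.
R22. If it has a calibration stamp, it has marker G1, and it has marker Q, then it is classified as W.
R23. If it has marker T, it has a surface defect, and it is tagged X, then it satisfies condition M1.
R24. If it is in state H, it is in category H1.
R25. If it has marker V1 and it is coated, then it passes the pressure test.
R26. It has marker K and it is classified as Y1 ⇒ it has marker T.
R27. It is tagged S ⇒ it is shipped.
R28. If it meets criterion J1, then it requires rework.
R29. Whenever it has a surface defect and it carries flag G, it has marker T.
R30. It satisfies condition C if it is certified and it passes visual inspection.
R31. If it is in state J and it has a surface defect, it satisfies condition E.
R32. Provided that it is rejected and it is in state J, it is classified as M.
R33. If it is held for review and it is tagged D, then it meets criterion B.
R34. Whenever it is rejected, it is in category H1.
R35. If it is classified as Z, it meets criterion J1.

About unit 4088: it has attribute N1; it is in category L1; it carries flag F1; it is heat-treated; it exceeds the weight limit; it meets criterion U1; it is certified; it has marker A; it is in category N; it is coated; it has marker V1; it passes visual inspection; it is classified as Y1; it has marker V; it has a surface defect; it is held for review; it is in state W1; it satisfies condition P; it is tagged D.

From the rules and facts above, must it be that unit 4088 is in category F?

No

Forward chaining from the given facts derives: has marker G1, satisfies condition S1, is classified as Z, has marker T1, is marked for recall, is in state U, is load-tested, passes the pressure test, satisfies condition C, meets criterion B, meets criterion J1, has marker Q, is rejected, is in state J, has a calibration stamp, is classified as W, requires rework, satisfies condition E, is classified as M, is in category H1, is classified as A1, is from supplier B, is within tolerance, has marker T.
The only rule concluding "it is in category F" is R21, which needs "it satisfies condition M1"; that is never established.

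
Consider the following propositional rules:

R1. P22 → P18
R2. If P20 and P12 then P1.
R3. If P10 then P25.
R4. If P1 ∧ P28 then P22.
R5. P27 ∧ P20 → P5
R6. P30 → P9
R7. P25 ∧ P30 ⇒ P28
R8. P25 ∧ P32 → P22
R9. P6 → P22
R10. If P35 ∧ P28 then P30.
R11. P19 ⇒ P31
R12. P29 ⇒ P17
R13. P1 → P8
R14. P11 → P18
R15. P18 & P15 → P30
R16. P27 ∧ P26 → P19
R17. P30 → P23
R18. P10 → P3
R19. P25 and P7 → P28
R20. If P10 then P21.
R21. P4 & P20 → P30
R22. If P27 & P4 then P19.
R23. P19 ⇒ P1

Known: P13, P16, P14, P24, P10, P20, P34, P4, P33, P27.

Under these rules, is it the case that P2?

Forward chaining from the given facts derives: P25, P5, P3, P21, P30, P19, P1, P9, P28, P31, P8, P23, P22, P18.
No rule has P2 as its conclusion, and it is not among the given facts.

No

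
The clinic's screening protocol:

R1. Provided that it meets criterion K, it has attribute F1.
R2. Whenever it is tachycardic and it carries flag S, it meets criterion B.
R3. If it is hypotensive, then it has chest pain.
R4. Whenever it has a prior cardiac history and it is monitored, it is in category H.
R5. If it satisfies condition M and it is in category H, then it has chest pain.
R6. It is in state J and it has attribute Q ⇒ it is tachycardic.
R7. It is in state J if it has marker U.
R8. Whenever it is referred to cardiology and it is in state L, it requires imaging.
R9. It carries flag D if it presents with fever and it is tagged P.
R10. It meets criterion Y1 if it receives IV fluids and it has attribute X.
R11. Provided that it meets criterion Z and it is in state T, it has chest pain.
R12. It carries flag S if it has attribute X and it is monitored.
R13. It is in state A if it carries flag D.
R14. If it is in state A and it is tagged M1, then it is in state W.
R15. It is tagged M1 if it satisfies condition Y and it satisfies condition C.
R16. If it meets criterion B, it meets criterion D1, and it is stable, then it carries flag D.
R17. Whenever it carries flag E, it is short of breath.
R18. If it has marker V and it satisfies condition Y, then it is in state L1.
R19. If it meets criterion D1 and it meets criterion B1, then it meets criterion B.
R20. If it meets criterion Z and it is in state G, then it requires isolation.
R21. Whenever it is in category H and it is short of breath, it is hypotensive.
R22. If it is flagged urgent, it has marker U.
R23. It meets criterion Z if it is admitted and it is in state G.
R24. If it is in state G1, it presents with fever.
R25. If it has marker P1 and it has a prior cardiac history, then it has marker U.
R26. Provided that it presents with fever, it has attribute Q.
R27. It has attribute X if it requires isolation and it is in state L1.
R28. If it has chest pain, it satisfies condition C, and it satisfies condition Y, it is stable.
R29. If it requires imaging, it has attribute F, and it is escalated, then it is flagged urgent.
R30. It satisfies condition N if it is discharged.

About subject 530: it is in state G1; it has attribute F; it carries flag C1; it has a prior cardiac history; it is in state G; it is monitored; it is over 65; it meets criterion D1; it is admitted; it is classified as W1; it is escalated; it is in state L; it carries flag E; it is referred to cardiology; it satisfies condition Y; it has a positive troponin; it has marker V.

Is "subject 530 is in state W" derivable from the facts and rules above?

No

Forward chaining from the given facts derives: is in category H, requires imaging, is short of breath, is in state L1, is hypotensive, meets criterion Z, presents with fever, has attribute Q, is flagged urgent, has chest pain, requires isolation, has marker U, has attribute X, is in state J, carries flag S, is tachycardic, meets criterion B.
The only rule concluding "it is in state W" is R14, which needs "it is in state A"; that is never established.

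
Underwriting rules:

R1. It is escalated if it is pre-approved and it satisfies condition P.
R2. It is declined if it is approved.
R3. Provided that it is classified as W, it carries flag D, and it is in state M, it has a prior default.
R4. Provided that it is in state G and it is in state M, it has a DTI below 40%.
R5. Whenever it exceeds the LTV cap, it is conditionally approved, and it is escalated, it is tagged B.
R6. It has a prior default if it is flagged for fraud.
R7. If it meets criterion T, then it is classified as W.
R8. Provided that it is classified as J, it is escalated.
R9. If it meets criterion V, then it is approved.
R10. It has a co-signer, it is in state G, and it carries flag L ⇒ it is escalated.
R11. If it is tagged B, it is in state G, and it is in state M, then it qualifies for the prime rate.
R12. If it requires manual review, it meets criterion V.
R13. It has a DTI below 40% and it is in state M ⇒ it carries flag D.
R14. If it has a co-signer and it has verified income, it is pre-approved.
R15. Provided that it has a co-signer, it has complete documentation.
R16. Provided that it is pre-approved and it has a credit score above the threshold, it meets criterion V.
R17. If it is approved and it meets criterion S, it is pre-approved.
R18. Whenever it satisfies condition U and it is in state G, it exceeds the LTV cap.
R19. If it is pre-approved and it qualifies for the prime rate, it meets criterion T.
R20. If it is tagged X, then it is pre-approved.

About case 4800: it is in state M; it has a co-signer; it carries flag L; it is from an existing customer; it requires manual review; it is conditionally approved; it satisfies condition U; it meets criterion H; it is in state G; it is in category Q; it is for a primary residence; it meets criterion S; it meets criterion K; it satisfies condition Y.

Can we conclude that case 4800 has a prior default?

Yes

By R4 (it is in state G, it is in state M): it has a DTI below 40%.
By R10 (it has a co-signer, it is in state G, it carries flag L): it is escalated.
By R12 (it requires manual review): it meets criterion V.
By R13 (it has a DTI below 40%, it is in state M): it carries flag D.
By R18 (it satisfies condition U, it is in state G): it exceeds the LTV cap.
By R5 (it exceeds the LTV cap, it is conditionally approved, it is escalated): it is tagged B.
By R9 (it meets criterion V): it is approved.
By R11 (it is tagged B, it is in state G, it is in state M): it qualifies for the prime rate.
By R17 (it is approved, it meets criterion S): it is pre-approved.
By R19 (it is pre-approved, it qualifies for the prime rate): it meets criterion T.
By R7 (it meets criterion T): it is classified as W.
By R3 (it is classified as W, it carries flag D, it is in state M): it has a prior default.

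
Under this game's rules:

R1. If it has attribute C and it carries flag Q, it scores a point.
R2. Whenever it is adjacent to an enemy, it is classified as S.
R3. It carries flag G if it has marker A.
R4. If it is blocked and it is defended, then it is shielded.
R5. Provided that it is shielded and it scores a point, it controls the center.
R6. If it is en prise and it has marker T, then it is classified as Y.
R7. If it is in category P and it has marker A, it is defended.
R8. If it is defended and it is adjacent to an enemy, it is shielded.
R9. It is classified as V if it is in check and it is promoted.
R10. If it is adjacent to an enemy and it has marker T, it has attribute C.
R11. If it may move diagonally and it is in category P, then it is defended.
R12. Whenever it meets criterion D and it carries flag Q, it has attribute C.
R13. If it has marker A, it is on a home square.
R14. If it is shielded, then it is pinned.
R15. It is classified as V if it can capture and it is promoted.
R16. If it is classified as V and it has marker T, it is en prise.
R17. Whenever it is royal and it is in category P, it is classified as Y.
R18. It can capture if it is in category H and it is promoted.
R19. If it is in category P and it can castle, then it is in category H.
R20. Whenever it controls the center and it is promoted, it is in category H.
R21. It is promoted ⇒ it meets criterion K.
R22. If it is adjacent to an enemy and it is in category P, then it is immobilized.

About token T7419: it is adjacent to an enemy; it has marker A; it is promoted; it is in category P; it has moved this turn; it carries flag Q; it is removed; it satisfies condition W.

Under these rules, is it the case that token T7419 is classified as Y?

Forward chaining from the given facts derives: is classified as S, carries flag G, is defended, is shielded, is on a home square, is pinned, meets criterion K, is immobilized.
Rules concluding "it is classified as Y": R6 needs "it is en prise"; R17 needs "it is royal" — none of these are established.

No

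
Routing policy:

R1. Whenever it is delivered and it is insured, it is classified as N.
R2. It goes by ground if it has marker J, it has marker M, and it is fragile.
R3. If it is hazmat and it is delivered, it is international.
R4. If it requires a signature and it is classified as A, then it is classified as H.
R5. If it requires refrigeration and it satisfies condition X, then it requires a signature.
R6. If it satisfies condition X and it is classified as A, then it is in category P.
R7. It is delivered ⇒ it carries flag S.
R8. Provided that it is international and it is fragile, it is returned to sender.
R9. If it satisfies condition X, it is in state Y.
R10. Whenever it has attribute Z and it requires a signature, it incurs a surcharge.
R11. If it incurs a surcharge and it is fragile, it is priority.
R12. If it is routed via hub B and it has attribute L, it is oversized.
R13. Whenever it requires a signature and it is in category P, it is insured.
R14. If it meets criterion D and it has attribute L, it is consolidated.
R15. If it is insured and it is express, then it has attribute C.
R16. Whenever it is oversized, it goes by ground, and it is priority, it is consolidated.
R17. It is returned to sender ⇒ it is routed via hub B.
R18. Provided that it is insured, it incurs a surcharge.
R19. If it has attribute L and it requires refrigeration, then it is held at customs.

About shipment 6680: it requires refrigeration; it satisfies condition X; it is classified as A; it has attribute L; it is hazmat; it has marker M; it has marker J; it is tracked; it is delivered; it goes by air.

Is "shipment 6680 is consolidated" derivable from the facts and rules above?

Forward chaining from the given facts derives: is international, requires a signature, is in category P, carries flag S, is in state Y, is insured, incurs a surcharge, is held at customs, is classified as N, is classified as H.
Rules concluding "it is consolidated": R14 needs "it meets criterion D"; R16 needs "it is oversized" — none of these are established.

No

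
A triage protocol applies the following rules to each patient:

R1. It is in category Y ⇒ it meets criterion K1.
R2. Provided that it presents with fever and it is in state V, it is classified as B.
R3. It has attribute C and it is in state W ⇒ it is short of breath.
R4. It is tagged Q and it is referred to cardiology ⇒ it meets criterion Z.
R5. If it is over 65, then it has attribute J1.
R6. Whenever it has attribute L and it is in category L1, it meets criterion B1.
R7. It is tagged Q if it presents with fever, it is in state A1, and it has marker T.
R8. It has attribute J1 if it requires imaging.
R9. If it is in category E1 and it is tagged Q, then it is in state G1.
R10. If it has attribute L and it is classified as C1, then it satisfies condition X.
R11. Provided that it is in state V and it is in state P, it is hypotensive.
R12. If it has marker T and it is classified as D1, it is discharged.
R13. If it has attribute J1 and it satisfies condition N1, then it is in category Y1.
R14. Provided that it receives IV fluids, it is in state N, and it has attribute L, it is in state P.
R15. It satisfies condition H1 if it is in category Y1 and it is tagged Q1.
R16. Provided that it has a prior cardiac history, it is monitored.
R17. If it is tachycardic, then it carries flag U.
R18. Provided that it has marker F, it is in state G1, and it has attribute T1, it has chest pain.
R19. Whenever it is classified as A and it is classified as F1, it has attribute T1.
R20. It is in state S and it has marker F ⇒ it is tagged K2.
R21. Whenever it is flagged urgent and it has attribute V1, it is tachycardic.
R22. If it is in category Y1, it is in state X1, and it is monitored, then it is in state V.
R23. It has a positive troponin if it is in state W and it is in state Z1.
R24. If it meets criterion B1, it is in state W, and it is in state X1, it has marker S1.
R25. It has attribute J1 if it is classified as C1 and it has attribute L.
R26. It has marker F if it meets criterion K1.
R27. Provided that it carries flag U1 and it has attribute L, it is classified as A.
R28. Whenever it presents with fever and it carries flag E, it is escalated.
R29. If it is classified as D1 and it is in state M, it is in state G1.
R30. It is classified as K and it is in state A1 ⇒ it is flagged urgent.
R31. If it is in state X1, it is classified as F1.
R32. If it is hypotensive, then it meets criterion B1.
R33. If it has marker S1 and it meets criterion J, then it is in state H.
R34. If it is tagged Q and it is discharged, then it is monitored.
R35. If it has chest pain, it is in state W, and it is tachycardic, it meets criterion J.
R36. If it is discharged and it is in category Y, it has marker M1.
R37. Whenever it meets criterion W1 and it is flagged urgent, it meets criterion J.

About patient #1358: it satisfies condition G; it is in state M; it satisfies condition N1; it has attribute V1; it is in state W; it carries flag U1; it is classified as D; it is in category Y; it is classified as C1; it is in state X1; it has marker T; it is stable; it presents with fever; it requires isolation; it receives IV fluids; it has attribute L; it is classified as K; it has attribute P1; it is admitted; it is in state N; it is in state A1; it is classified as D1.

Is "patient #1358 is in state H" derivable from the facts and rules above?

By R1 (it is in category Y): it meets criterion K1.
By R7 (it presents with fever, it is in state A1, it has marker T): it is tagged Q.
By R12 (it has marker T, it is classified as D1): it is discharged.
By R14 (it receives IV fluids, it is in state N, it has attribute L): it is in state P.
By R25 (it is classified as C1, it has attribute L): it has attribute J1.
By R26 (it meets criterion K1): it has marker F.
By R27 (it carries flag U1, it has attribute L): it is classified as A.
By R29 (it is classified as D1, it is in state M): it is in state G1.
By R30 (it is classified as K, it is in state A1): it is flagged urgent.
By R31 (it is in state X1): it is classified as F1.
By R34 (it is tagged Q, it is discharged): it is monitored.
By R13 (it has attribute J1, it satisfies condition N1): it is in category Y1.
By R19 (it is classified as A, it is classified as F1): it has attribute T1.
By R21 (it is flagged urgent, it has attribute V1): it is tachycardic.
By R22 (it is in category Y1, it is in state X1, it is monitored): it is in state V.
By R11 (it is in state V, it is in state P): it is hypotensive.
By R18 (it has marker F, it is in state G1, it has attribute T1): it has chest pain.
By R32 (it is hypotensive): it meets criterion B1.
By R35 (it has chest pain, it is in state W, it is tachycardic): it meets criterion J.
By R24 (it meets criterion B1, it is in state W, it is in state X1): it has marker S1.
By R33 (it has marker S1, it meets criterion J): it is in state H.

Yes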